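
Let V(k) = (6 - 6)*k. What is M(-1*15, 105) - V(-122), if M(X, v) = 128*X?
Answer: -1920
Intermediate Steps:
V(k) = 0 (V(k) = 0*k = 0)
M(-1*15, 105) - V(-122) = 128*(-1*15) - 1*0 = 128*(-15) + 0 = -1920 + 0 = -1920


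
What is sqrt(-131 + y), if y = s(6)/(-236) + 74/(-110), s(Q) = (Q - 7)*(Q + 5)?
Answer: I*sqrt(5544105215)/6490 ≈ 11.473*I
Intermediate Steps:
s(Q) = (-7 + Q)*(5 + Q)
y = -8127/12980 (y = (-35 + 6**2 - 2*6)/(-236) + 74/(-110) = (-35 + 36 - 12)*(-1/236) + 74*(-1/110) = -11*(-1/236) - 37/55 = 11/236 - 37/55 = -8127/12980 ≈ -0.62612)
sqrt(-131 + y) = sqrt(-131 - 8127/12980) = sqrt(-1708507/12980) = I*sqrt(5544105215)/6490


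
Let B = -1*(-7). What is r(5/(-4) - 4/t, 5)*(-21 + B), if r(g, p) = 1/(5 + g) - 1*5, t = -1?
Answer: 2114/31 ≈ 68.194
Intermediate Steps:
B = 7
r(g, p) = -5 + 1/(5 + g) (r(g, p) = 1/(5 + g) - 5 = -5 + 1/(5 + g))
r(5/(-4) - 4/t, 5)*(-21 + B) = ((-24 - 5*(5/(-4) - 4/(-1)))/(5 + (5/(-4) - 4/(-1))))*(-21 + 7) = ((-24 - 5*(5*(-¼) - 4*(-1)))/(5 + (5*(-¼) - 4*(-1))))*(-14) = ((-24 - 5*(-5/4 + 4))/(5 + (-5/4 + 4)))*(-14) = ((-24 - 5*11/4)/(5 + 11/4))*(-14) = ((-24 - 55/4)/(31/4))*(-14) = ((4/31)*(-151/4))*(-14) = -151/31*(-14) = 2114/31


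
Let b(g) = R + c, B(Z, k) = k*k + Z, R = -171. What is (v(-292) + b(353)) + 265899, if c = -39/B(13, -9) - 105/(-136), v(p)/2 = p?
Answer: 1694802731/6392 ≈ 2.6514e+5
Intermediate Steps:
v(p) = 2*p
B(Z, k) = Z + k**2 (B(Z, k) = k**2 + Z = Z + k**2)
c = 2283/6392 (c = -39/(13 + (-9)**2) - 105/(-136) = -39/(13 + 81) - 105*(-1/136) = -39/94 + 105/136 = 2283/6392 ≈ 0.35717)
b(g) = -1090749/6392 (b(g) = -171 + 2283/6392 = -1090749/6392)
(v(-292) + b(353)) + 265899 = (2*(-292) - 1090749/6392) + 265899 = (-584 - 1090749/6392) + 265899 = -4823677/6392 + 265899 = 1694802731/6392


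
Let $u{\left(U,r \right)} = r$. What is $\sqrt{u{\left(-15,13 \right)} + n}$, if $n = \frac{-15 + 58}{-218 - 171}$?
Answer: $\frac{\sqrt{1950446}}{389} \approx 3.5902$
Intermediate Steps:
$n = - \frac{43}{389}$ ($n = \frac{43}{-389} = 43 \left(- \frac{1}{389}\right) = - \frac{43}{389} \approx -0.11054$)
$\sqrt{u{\left(-15,13 \right)} + n} = \sqrt{13 - \frac{43}{389}} = \sqrt{\frac{5014}{389}} = \frac{\sqrt{1950446}}{389}$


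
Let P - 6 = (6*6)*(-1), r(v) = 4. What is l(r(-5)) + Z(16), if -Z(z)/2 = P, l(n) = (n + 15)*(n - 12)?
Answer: -92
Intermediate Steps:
l(n) = (-12 + n)*(15 + n) (l(n) = (15 + n)*(-12 + n) = (-12 + n)*(15 + n))
P = -30 (P = 6 + (6*6)*(-1) = 6 + 36*(-1) = 6 - 36 = -30)
Z(z) = 60 (Z(z) = -2*(-30) = 60)
l(r(-5)) + Z(16) = (-180 + 4² + 3*4) + 60 = (-180 + 16 + 12) + 60 = -152 + 60 = -92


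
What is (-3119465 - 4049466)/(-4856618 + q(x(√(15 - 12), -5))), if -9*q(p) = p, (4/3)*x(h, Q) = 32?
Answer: 21506793/14569862 ≈ 1.4761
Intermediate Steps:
x(h, Q) = 24 (x(h, Q) = (¾)*32 = 24)
q(p) = -p/9
(-3119465 - 4049466)/(-4856618 + q(x(√(15 - 12), -5))) = (-3119465 - 4049466)/(-4856618 - ⅑*24) = -7168931/(-4856618 - 8/3) = -7168931/(-14569862/3) = -7168931*(-3/14569862) = 21506793/14569862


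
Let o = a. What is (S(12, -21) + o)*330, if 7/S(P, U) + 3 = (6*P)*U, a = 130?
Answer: 4332746/101 ≈ 42899.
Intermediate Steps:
o = 130
S(P, U) = 7/(-3 + 6*P*U) (S(P, U) = 7/(-3 + (6*P)*U) = 7/(-3 + 6*P*U))
(S(12, -21) + o)*330 = (7/(3*(-1 + 2*12*(-21))) + 130)*330 = (7/(3*(-1 - 504)) + 130)*330 = ((7/3)/(-505) + 130)*330 = ((7/3)*(-1/505) + 130)*330 = (-7/1515 + 130)*330 = (196943/1515)*330 = 4332746/101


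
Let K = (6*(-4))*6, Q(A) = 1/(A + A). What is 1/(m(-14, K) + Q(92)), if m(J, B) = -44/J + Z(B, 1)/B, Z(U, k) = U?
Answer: 1288/5343 ≈ 0.24106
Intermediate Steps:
Q(A) = 1/(2*A)
K = -144 (K = -24*6 = -144)
m(J, B) = 1 - 44/J (m(J, B) = -44/J + B/B = -44/J + 1 = 1 - 44/J)
1/(m(-14, K) + Q(92)) = 1/((-44 - 14)/(-14) + (1/2)/92) = 1/(-1/14*(-58) + (1/2)*(1/92)) = 1/(29/7 + 1/184) = 1/(5343/1288) = 1288/5343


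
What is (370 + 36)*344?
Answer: 139664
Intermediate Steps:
(370 + 36)*344 = 406*344 = 139664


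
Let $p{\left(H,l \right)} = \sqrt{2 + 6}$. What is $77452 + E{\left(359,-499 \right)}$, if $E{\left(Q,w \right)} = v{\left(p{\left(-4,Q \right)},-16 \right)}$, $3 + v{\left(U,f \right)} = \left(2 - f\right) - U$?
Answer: $77467 - 2 \sqrt{2} \approx 77464.0$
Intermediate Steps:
$p{\left(H,l \right)} = 2 \sqrt{2}$ ($p{\left(H,l \right)} = \sqrt{8} = 2 \sqrt{2}$)
$v{\left(U,f \right)} = -1 - U - f$ ($v{\left(U,f \right)} = -3 - \left(-2 + U + f\right) = -1 - U - f$)
$E{\left(Q,w \right)} = 15 - 2 \sqrt{2}$ ($E{\left(Q,w \right)} = -1 - 2 \sqrt{2} - -16 = -1 - 2 \sqrt{2} + 16 = 15 - 2 \sqrt{2}$)
$77452 + E{\left(359,-499 \right)} = 77452 + \left(15 - 2 \sqrt{2}\right) = 77467 - 2 \sqrt{2}$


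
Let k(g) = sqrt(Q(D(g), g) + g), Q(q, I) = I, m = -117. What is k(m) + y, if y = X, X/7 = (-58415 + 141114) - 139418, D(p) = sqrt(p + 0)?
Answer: -397033 + 3*I*sqrt(26) ≈ -3.9703e+5 + 15.297*I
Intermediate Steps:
D(p) = sqrt(p)
k(g) = sqrt(2)*sqrt(g) (k(g) = sqrt(g + g) = sqrt(2*g) = sqrt(2)*sqrt(g))
X = -397033 (X = 7*((-58415 + 141114) - 139418) = 7*(82699 - 139418) = 7*(-56719) = -397033)
y = -397033
k(m) + y = sqrt(2)*sqrt(-117) - 397033 = sqrt(2)*(3*I*sqrt(13)) - 397033 = 3*I*sqrt(26) - 397033 = -397033 + 3*I*sqrt(26)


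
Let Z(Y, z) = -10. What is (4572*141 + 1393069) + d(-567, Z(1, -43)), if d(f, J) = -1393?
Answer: 2036328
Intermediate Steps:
(4572*141 + 1393069) + d(-567, Z(1, -43)) = (4572*141 + 1393069) - 1393 = (644652 + 1393069) - 1393 = 2037721 - 1393 = 2036328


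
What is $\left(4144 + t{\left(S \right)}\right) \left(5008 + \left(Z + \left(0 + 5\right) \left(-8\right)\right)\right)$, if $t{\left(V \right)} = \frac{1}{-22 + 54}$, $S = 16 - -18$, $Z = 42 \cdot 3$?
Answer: $\frac{337755123}{16} \approx 2.111 \cdot 10^{7}$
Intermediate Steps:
$Z = 126$
$S = 34$ ($S = 16 + 18 = 34$)
$t{\left(V \right)} = \frac{1}{32}$
$\left(4144 + t{\left(S \right)}\right) \left(5008 + \left(Z + \left(0 + 5\right) \left(-8\right)\right)\right) = \left(4144 + \frac{1}{32}\right) \left(5008 + \left(126 + \left(0 + 5\right) \left(-8\right)\right)\right) = \frac{132609 \left(5008 + \left(126 + 5 \left(-8\right)\right)\right)}{32} = \frac{132609 \left(5008 + \left(126 - 40\right)\right)}{32} = \frac{132609 \left(5008 + 86\right)}{32} = \frac{132609}{32} \cdot 5094 = \frac{337755123}{16}$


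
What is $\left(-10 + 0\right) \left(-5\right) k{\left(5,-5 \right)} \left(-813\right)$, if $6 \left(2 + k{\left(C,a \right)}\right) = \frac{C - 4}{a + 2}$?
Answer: $\frac{250675}{3} \approx 83558.0$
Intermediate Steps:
$k{\left(C,a \right)} = -2 + \frac{-4 + C}{6 \left(2 + a\right)}$ ($k{\left(C,a \right)} = -2 + \frac{\left(C - 4\right) \frac{1}{a + 2}}{6} = -2 + \frac{\left(-4 + C\right) \frac{1}{2 + a}}{6} = -2 + \frac{\frac{1}{2 + a} \left(-4 + C\right)}{6} = -2 + \frac{-4 + C}{6 \left(2 + a\right)}$)
$\left(-10 + 0\right) \left(-5\right) k{\left(5,-5 \right)} \left(-813\right) = \left(-10 + 0\right) \left(-5\right) \frac{-28 + 5 - -60}{6 \left(2 - 5\right)} \left(-813\right) = \left(-10\right) \left(-5\right) \frac{-28 + 5 + 60}{6 \left(-3\right)} \left(-813\right) = 50 \cdot \frac{1}{6} \left(- \frac{1}{3}\right) 37 \left(-813\right) = 50 \left(- \frac{37}{18}\right) \left(-813\right) = \left(- \frac{925}{9}\right) \left(-813\right) = \frac{250675}{3}$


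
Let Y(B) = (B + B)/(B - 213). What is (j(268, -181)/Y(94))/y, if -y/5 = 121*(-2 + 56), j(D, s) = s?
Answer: -21539/6141960 ≈ -0.0035069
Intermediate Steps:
Y(B) = 2*B/(-213 + B) (Y(B) = (2*B)/(-213 + B) = 2*B/(-213 + B))
y = -32670 (y = -605*(-2 + 56) = -605*54 = -5*6534 = -32670)
(j(268, -181)/Y(94))/y = -181/(2*94/(-213 + 94))/(-32670) = -181/(2*94/(-119))*(-1/32670) = -181/(2*94*(-1/119))*(-1/32670) = -181/(-188/119)*(-1/32670) = -181*(-119/188)*(-1/32670) = (21539/188)*(-1/32670) = -21539/6141960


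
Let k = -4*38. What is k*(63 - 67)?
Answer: 608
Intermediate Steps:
k = -152
k*(63 - 67) = -152*(63 - 67) = -152*(-4) = 608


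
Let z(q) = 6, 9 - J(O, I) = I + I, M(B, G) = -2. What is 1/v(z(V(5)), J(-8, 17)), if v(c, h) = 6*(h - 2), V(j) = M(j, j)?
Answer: -1/162 ≈ -0.0061728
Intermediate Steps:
V(j) = -2
J(O, I) = 9 - 2*I (J(O, I) = 9 - (I + I) = 9 - 2*I)
v(c, h) = -12 + 6*h (v(c, h) = 6*(-2 + h) = -12 + 6*h)
1/v(z(V(5)), J(-8, 17)) = 1/(-12 + 6*(9 - 2*17)) = 1/(-12 + 6*(9 - 34)) = 1/(-12 + 6*(-25)) = 1/(-12 - 150) = 1/(-162) = -1/162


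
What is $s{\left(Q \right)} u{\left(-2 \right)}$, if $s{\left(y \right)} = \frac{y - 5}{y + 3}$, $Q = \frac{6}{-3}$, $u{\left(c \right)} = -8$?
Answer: $56$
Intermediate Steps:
$Q = -2$ ($Q = 6 \left(- \frac{1}{3}\right) = -2$)
$s{\left(y \right)} = \frac{-5 + y}{3 + y}$
$s{\left(Q \right)} u{\left(-2 \right)} = \frac{-5 - 2}{3 - 2} \left(-8\right) = 1^{-1} \left(-7\right) \left(-8\right) = 1 \left(-7\right) \left(-8\right) = \left(-7\right) \left(-8\right) = 56$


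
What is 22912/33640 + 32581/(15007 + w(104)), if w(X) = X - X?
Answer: 179983153/63104435 ≈ 2.8521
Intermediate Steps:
w(X) = 0
22912/33640 + 32581/(15007 + w(104)) = 22912/33640 + 32581/(15007 + 0) = 22912*(1/33640) + 32581/15007 = 2864/4205 + 32581*(1/15007) = 2864/4205 + 32581/15007 = 179983153/63104435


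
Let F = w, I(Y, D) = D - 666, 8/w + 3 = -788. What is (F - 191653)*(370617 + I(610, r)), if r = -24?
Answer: -56080019850237/791 ≈ -7.0898e+10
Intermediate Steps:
w = -8/791 (w = 8/(-3 - 788) = 8/(-791) = 8*(-1/791) = -8/791 ≈ -0.010114)
I(Y, D) = -666 + D
F = -8/791 ≈ -0.010114
(F - 191653)*(370617 + I(610, r)) = (-8/791 - 191653)*(370617 + (-666 - 24)) = -151597531*(370617 - 690)/791 = -151597531/791*369927 = -56080019850237/791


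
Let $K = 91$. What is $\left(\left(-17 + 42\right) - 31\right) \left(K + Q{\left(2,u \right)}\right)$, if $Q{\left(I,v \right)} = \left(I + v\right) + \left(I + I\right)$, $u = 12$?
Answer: $-654$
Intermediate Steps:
$Q{\left(I,v \right)} = v + 3 I$ ($Q{\left(I,v \right)} = \left(I + v\right) + 2 I = v + 3 I$)
$\left(\left(-17 + 42\right) - 31\right) \left(K + Q{\left(2,u \right)}\right) = \left(\left(-17 + 42\right) - 31\right) \left(91 + \left(12 + 3 \cdot 2\right)\right) = \left(25 - 31\right) \left(91 + \left(12 + 6\right)\right) = - 6 \left(91 + 18\right) = \left(-6\right) 109 = -654$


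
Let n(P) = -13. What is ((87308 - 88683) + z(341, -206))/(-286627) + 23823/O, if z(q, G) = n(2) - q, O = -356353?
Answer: -6212180684/102140391331 ≈ -0.060820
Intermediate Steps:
z(q, G) = -13 - q
((87308 - 88683) + z(341, -206))/(-286627) + 23823/O = ((87308 - 88683) + (-13 - 1*341))/(-286627) + 23823/(-356353) = (-1375 + (-13 - 341))*(-1/286627) + 23823*(-1/356353) = (-1375 - 354)*(-1/286627) - 23823/356353 = -1729*(-1/286627) - 23823/356353 = 1729/286627 - 23823/356353 = -6212180684/102140391331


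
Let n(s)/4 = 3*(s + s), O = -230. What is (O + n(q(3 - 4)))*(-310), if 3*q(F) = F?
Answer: 73780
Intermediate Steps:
q(F) = F/3
n(s) = 24*s (n(s) = 4*(3*(s + s)) = 4*(3*(2*s)) = 4*(6*s) = 24*s)
(O + n(q(3 - 4)))*(-310) = (-230 + 24*((3 - 4)/3))*(-310) = (-230 + 24*((⅓)*(-1)))*(-310) = (-230 + 24*(-⅓))*(-310) = (-230 - 8)*(-310) = -238*(-310) = 73780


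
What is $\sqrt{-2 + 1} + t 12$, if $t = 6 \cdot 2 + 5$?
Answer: $204 + i \approx 204.0 + 1.0 i$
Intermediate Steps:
$t = 17$ ($t = 12 + 5 = 17$)
$\sqrt{-2 + 1} + t 12 = \sqrt{-2 + 1} + 17 \cdot 12 = \sqrt{-1} + 204 = i + 204 = 204 + i$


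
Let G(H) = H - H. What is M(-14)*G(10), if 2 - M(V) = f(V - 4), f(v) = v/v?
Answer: 0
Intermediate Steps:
G(H) = 0
f(v) = 1
M(V) = 1 (M(V) = 2 - 1*1 = 2 - 1 = 1)
M(-14)*G(10) = 1*0 = 0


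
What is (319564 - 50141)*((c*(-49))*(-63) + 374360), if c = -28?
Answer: 77573347852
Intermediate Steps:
(319564 - 50141)*((c*(-49))*(-63) + 374360) = (319564 - 50141)*(-28*(-49)*(-63) + 374360) = 269423*(1372*(-63) + 374360) = 269423*(-86436 + 374360) = 269423*287924 = 77573347852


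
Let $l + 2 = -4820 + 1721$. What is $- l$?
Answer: $3101$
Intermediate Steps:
$l = -3101$ ($l = -2 + \left(-4820 + 1721\right) = -2 - 3099 = -3101$)
$- l = \left(-1\right) \left(-3101\right) = 3101$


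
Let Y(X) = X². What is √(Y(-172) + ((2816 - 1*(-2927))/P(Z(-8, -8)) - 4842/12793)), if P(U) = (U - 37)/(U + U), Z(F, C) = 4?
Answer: √41524425323502/38379 ≈ 167.90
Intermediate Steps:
P(U) = (-37 + U)/(2*U) (P(U) = (-37 + U)/((2*U)) = (-37 + U)*(1/(2*U)) = (-37 + U)/(2*U))
√(Y(-172) + ((2816 - 1*(-2927))/P(Z(-8, -8)) - 4842/12793)) = √((-172)² + ((2816 - 1*(-2927))/(((½)*(-37 + 4)/4)) - 4842/12793)) = √(29584 + ((2816 + 2927)/(((½)*(¼)*(-33))) - 4842*1/12793)) = √(29584 + (5743/(-33/8) - 4842/12793)) = √(29584 + (5743*(-8/33) - 4842/12793)) = √(29584 + (-45944/33 - 4842/12793)) = √(29584 - 53447398/38379) = √(1081956938/38379) = √41524425323502/38379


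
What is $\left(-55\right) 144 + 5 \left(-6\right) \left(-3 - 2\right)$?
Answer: $-7770$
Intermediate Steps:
$\left(-55\right) 144 + 5 \left(-6\right) \left(-3 - 2\right) = -7920 - 30 \left(-3 - 2\right) = -7920 - -150 = -7920 + 150 = -7770$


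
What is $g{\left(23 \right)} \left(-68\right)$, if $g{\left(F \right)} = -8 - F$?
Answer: $2108$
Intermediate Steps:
$g{\left(23 \right)} \left(-68\right) = \left(-8 - 23\right) \left(-68\right) = \left(-31\right) \left(-68\right) = 2108$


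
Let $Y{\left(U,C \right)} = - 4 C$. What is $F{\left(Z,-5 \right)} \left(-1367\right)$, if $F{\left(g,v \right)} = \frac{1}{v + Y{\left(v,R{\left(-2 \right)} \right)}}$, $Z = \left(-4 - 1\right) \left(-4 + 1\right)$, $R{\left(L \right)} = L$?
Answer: $- \frac{1367}{3} \approx -455.67$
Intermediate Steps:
$Z = 15$ ($Z = \left(-5\right) \left(-3\right) = 15$)
$F{\left(g,v \right)} = \frac{1}{8 + v}$ ($F{\left(g,v \right)} = \frac{1}{v - -8} = \frac{1}{v + 8} = \frac{1}{8 + v}$)
$F{\left(Z,-5 \right)} \left(-1367\right) = \frac{1}{8 - 5} \left(-1367\right) = \frac{1}{3} \left(-1367\right) = - \frac{1367}{3}$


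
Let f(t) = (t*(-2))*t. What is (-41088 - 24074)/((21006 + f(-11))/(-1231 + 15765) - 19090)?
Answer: 236766127/69358324 ≈ 3.4137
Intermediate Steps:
f(t) = -2*t**2 (f(t) = (-2*t)*t = -2*t**2)
(-41088 - 24074)/((21006 + f(-11))/(-1231 + 15765) - 19090) = (-41088 - 24074)/((21006 - 2*(-11)**2)/(-1231 + 15765) - 19090) = -65162/((21006 - 2*121)/14534 - 19090) = -65162/((21006 - 242)*(1/14534) - 19090) = -65162/(20764*(1/14534) - 19090) = -65162/(10382/7267 - 19090) = -65162/(-138716648/7267) = -65162*(-7267/138716648) = 236766127/69358324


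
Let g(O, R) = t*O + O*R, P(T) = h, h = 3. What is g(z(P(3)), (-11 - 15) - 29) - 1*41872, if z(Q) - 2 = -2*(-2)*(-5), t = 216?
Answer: -44770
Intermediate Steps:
P(T) = 3
z(Q) = -18 (z(Q) = 2 - 2*(-2)*(-5) = 2 + 4*(-5) = 2 - 20 = -18)
g(O, R) = 216*O + O*R
g(z(P(3)), (-11 - 15) - 29) - 1*41872 = -18*(216 + ((-11 - 15) - 29)) - 1*41872 = -18*(216 + (-26 - 29)) - 41872 = -18*(216 - 55) - 41872 = -18*161 - 41872 = -2898 - 41872 = -44770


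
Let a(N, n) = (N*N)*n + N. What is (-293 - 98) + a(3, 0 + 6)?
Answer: -334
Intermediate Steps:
a(N, n) = N + n*N**2 (a(N, n) = N**2*n + N = n*N**2 + N = N + n*N**2)
(-293 - 98) + a(3, 0 + 6) = (-293 - 98) + 3*(1 + 3*(0 + 6)) = -391 + 3*(1 + 3*6) = -391 + 3*(1 + 18) = -391 + 3*19 = -391 + 57 = -334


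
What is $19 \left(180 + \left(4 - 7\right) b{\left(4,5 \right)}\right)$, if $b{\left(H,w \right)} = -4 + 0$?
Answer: $3648$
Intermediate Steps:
$b{\left(H,w \right)} = -4$
$19 \left(180 + \left(4 - 7\right) b{\left(4,5 \right)}\right) = 19 \left(180 + \left(4 - 7\right) \left(-4\right)\right) = 19 \left(180 - -12\right) = 19 \left(180 + 12\right) = 19 \cdot 192 = 3648$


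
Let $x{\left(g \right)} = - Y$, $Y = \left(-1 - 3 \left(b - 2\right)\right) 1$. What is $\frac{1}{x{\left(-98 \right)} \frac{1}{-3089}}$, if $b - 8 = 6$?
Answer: $- \frac{3089}{37} \approx -83.486$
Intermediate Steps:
$b = 14$ ($b = 8 + 6 = 14$)
$Y = -37$ ($Y = \left(-1 - 3 \left(14 - 2\right)\right) 1 = \left(-1 - 36\right) 1 = \left(-37\right) 1 = -37$)
$x{\left(g \right)} = 37$ ($x{\left(g \right)} = \left(-1\right) \left(-37\right) = 37$)
$\frac{1}{x{\left(-98 \right)} \frac{1}{-3089}} = \frac{1}{37 \frac{1}{-3089}} = \frac{1}{37 \left(- \frac{1}{3089}\right)} = \frac{1}{- \frac{37}{3089}} = - \frac{3089}{37}$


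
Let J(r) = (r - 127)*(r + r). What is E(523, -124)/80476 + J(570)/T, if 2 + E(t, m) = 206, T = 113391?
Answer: 3388760107/760437843 ≈ 4.4563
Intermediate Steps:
E(t, m) = 204 (E(t, m) = -2 + 206 = 204)
J(r) = 2*r*(-127 + r) (J(r) = (-127 + r)*(2*r) = 2*r*(-127 + r))
E(523, -124)/80476 + J(570)/T = 204/80476 + (2*570*(-127 + 570))/113391 = 204*(1/80476) + (2*570*443)*(1/113391) = 51/20119 + 505020*(1/113391) = 51/20119 + 168340/37797 = 3388760107/760437843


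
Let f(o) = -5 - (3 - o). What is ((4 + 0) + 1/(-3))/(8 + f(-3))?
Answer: -11/9 ≈ -1.2222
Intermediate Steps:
f(o) = -8 + o (f(o) = -5 + (-3 + o) = -8 + o)
((4 + 0) + 1/(-3))/(8 + f(-3)) = ((4 + 0) + 1/(-3))/(8 + (-8 - 3)) = (4 + 1*(-⅓))/(8 - 11) = (4 - ⅓)/(-3) = (11/3)*(-⅓) = -11/9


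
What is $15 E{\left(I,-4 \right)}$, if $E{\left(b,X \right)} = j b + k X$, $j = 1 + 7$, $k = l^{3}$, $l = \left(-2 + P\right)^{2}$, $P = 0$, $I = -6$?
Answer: $-4560$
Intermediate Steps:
$l = 4$ ($l = \left(-2 + 0\right)^{2} = \left(-2\right)^{2} = 4$)
$k = 64$ ($k = 4^{3} = 64$)
$j = 8$
$E{\left(b,X \right)} = 8 b + 64 X$
$15 E{\left(I,-4 \right)} = 15 \left(8 \left(-6\right) + 64 \left(-4\right)\right) = 15 \left(-48 - 256\right) = 15 \left(-304\right) = -4560$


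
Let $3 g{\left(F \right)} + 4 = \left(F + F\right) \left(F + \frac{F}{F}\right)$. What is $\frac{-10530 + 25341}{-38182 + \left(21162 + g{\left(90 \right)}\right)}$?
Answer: $- \frac{44433}{34684} \approx -1.2811$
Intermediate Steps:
$g{\left(F \right)} = - \frac{4}{3} + \frac{2 F \left(1 + F\right)}{3}$ ($g{\left(F \right)} = - \frac{4}{3} + \frac{\left(F + F\right) \left(F + \frac{F}{F}\right)}{3} = - \frac{4}{3} + \frac{2 F \left(F + 1\right)}{3} = - \frac{4}{3} + \frac{2 F \left(1 + F\right)}{3}$)
$\frac{-10530 + 25341}{-38182 + \left(21162 + g{\left(90 \right)}\right)} = \frac{-10530 + 25341}{-38182 + \left(21162 + \left(- \frac{4}{3} + \frac{2}{3} \cdot 90 + \frac{2 \cdot 90^{2}}{3}\right)\right)} = \frac{14811}{-38182 + \left(21162 + \left(- \frac{4}{3} + 60 + \frac{2}{3} \cdot 8100\right)\right)} = \frac{14811}{-38182 + \left(21162 + \left(- \frac{4}{3} + 60 + 5400\right)\right)} = \frac{14811}{-38182 + \left(21162 + \frac{16376}{3}\right)} = \frac{14811}{-38182 + \frac{79862}{3}} = \frac{14811}{- \frac{34684}{3}} = 14811 \left(- \frac{3}{34684}\right) = - \frac{44433}{34684}$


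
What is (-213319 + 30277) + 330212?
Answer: 147170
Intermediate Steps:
(-213319 + 30277) + 330212 = -183042 + 330212 = 147170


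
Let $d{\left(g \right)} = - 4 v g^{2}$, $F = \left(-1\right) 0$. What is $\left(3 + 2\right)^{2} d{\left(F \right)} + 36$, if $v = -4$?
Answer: $36$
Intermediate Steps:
$F = 0$
$d{\left(g \right)} = 16 g^{2}$ ($d{\left(g \right)} = \left(-4\right) \left(-4\right) g^{2} = 16 g^{2}$)
$\left(3 + 2\right)^{2} d{\left(F \right)} + 36 = \left(3 + 2\right)^{2} \cdot 16 \cdot 0^{2} + 36 = 5^{2} \cdot 16 \cdot 0 + 36 = 25 \cdot 0 + 36 = 0 + 36 = 36$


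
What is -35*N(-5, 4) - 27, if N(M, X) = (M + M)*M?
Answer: -1777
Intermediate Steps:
N(M, X) = 2*M**2 (N(M, X) = (2*M)*M = 2*M**2)
-35*N(-5, 4) - 27 = -70*(-5)**2 - 27 = -70*25 - 27 = -35*50 - 27 = -1750 - 27 = -1777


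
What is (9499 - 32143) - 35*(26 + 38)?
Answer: -24884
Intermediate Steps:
(9499 - 32143) - 35*(26 + 38) = -22644 - 35*64 = -22644 - 2240 = -24884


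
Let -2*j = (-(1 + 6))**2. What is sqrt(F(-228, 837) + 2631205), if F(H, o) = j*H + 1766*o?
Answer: sqrt(4114933) ≈ 2028.5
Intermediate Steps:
j = -49/2 (j = -(1 + 6)**2/2 = -(-1*7)**2/2 = -1/2*(-7)**2 = -1/2*49 = -49/2 ≈ -24.500)
F(H, o) = 1766*o - 49*H/2 (F(H, o) = -49*H/2 + 1766*o = 1766*o - 49*H/2)
sqrt(F(-228, 837) + 2631205) = sqrt((1766*837 - 49/2*(-228)) + 2631205) = sqrt((1478142 + 5586) + 2631205) = sqrt(1483728 + 2631205) = sqrt(4114933)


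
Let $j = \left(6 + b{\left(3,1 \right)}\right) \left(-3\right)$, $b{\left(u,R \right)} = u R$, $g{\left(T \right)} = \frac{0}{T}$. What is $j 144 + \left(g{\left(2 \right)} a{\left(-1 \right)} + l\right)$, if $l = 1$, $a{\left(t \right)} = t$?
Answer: $-3887$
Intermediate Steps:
$g{\left(T \right)} = 0$
$b{\left(u,R \right)} = R u$
$j = -27$ ($j = \left(6 + 1 \cdot 3\right) \left(-3\right) = \left(6 + 3\right) \left(-3\right) = 9 \left(-3\right) = -27$)
$j 144 + \left(g{\left(2 \right)} a{\left(-1 \right)} + l\right) = \left(-27\right) 144 + \left(0 \left(-1\right) + 1\right) = -3888 + \left(0 + 1\right) = -3888 + 1 = -3887$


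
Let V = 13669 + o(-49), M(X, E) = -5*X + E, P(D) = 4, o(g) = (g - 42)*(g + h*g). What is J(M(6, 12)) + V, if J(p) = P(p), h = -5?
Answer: -4163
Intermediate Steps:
o(g) = -4*g*(-42 + g) (o(g) = (g - 42)*(g - 5*g) = (-42 + g)*(-4*g) = -4*g*(-42 + g))
M(X, E) = E - 5*X
J(p) = 4
V = -4167 (V = 13669 + 4*(-49)*(42 - 1*(-49)) = 13669 + 4*(-49)*(42 + 49) = 13669 + 4*(-49)*91 = 13669 - 17836 = -4167)
J(M(6, 12)) + V = 4 - 4167 = -4163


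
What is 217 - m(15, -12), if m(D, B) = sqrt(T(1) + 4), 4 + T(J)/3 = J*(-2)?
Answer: 217 - I*sqrt(14) ≈ 217.0 - 3.7417*I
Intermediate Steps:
T(J) = -12 - 6*J (T(J) = -12 + 3*(J*(-2)) = -12 + 3*(-2*J) = -12 - 6*J)
m(D, B) = I*sqrt(14) (m(D, B) = sqrt((-12 - 6*1) + 4) = sqrt((-12 - 6) + 4) = sqrt(-18 + 4) = sqrt(-14) = I*sqrt(14))
217 - m(15, -12) = 217 - I*sqrt(14)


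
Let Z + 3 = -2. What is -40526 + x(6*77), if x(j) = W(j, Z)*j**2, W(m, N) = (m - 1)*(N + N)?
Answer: -984017366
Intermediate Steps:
Z = -5 (Z = -3 - 2 = -5)
W(m, N) = 2*N*(-1 + m) (W(m, N) = (-1 + m)*(2*N) = 2*N*(-1 + m))
x(j) = j**2*(10 - 10*j) (x(j) = (2*(-5)*(-1 + j))*j**2 = (10 - 10*j)*j**2 = j**2*(10 - 10*j))
-40526 + x(6*77) = -40526 + 10*(6*77)**2*(1 - 6*77) = -40526 + 10*462**2*(1 - 1*462) = -40526 + 10*213444*(1 - 462) = -40526 + 10*213444*(-461) = -40526 - 983976840 = -984017366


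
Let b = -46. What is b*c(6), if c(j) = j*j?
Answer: -1656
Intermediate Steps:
c(j) = j²
b*c(6) = -46*6² = -46*36 = -1656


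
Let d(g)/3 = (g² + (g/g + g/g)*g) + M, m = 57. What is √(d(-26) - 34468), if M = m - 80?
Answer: I*√32665 ≈ 180.73*I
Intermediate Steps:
M = -23 (M = 57 - 80 = -23)
d(g) = -69 + 3*g² + 6*g (d(g) = 3*((g² + (g/g + g/g)*g) - 23) = 3*((g² + (1 + 1)*g) - 23) = 3*((g² + 2*g) - 23) = 3*(-23 + g² + 2*g) = -69 + 3*g² + 6*g)
√(d(-26) - 34468) = √((-69 + 3*(-26)² + 6*(-26)) - 34468) = √((-69 + 3*676 - 156) - 34468) = √((-69 + 2028 - 156) - 34468) = √(1803 - 34468) = √(-32665) = I*√32665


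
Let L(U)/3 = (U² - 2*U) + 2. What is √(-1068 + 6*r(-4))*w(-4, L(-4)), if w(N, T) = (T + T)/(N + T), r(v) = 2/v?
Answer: 234*I*√119/37 ≈ 68.99*I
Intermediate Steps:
L(U) = 6 - 6*U + 3*U² (L(U) = 3*((U² - 2*U) + 2) = 3*(2 + U² - 2*U) = 6 - 6*U + 3*U²)
w(N, T) = 2*T/(N + T) (w(N, T) = (2*T)/(N + T) = 2*T/(N + T))
√(-1068 + 6*r(-4))*w(-4, L(-4)) = √(-1068 + 6*(2/(-4)))*(2*(6 - 6*(-4) + 3*(-4)²)/(-4 + (6 - 6*(-4) + 3*(-4)²))) = √(-1068 + 6*(2*(-¼)))*(2*(6 + 24 + 3*16)/(-4 + (6 + 24 + 3*16))) = √(-1068 + 6*(-½))*(2*(6 + 24 + 48)/(-4 + (6 + 24 + 48))) = √(-1068 - 3)*(2*78/(-4 + 78)) = √(-1071)*(2*78/74) = (3*I*√119)*(2*78*(1/74)) = (3*I*√119)*(78/37) = 234*I*√119/37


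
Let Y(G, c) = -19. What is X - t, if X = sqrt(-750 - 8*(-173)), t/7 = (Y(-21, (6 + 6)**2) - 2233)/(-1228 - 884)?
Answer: -3941/528 + sqrt(634) ≈ 17.715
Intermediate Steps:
t = 3941/528 (t = 7*((-19 - 2233)/(-1228 - 884)) = 7*(-2252/(-2112)) = 7*(-2252*(-1/2112)) = 7*(563/528) = 3941/528 ≈ 7.4640)
X = sqrt(634) (X = sqrt(-750 + 1384) = sqrt(634) ≈ 25.179)
X - t = sqrt(634) - 1*3941/528 = sqrt(634) - 3941/528 = -3941/528 + sqrt(634)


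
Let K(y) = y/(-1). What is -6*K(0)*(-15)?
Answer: 0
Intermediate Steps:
K(y) = -y (K(y) = y*(-1) = -y)
-6*K(0)*(-15) = -(-6)*0*(-15) = -6*0*(-15) = 0*(-15) = 0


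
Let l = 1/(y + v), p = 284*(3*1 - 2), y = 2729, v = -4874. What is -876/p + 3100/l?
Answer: -472114719/71 ≈ -6.6495e+6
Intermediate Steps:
p = 284 (p = 284*(3 - 2) = 284*1 = 284)
l = -1/2145 (l = 1/(2729 - 4874) = 1/(-2145) = -1/2145 ≈ -0.00046620)
-876/p + 3100/l = -876/284 + 3100/(-1/2145) = -876*1/284 + 3100*(-2145) = -219/71 - 6649500 = -472114719/71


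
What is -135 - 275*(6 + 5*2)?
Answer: -4535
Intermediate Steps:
-135 - 275*(6 + 5*2) = -135 - 275*(6 + 10) = -135 - 275*16 = -135 - 4400 = -4535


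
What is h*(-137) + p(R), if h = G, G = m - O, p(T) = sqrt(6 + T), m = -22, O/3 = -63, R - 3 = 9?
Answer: -22879 + 3*sqrt(2) ≈ -22875.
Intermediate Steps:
R = 12 (R = 3 + 9 = 12)
O = -189 (O = 3*(-63) = -189)
G = 167 (G = -22 - 1*(-189) = -22 + 189 = 167)
h = 167
h*(-137) + p(R) = 167*(-137) + sqrt(6 + 12) = -22879 + sqrt(18) = -22879 + 3*sqrt(2)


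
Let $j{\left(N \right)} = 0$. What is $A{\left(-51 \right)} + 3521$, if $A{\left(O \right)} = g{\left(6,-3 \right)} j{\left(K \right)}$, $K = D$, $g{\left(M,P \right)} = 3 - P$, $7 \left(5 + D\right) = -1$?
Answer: $3521$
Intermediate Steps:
$D = - \frac{36}{7}$ ($D = -5 + \frac{1}{7} \left(-1\right) = -5 - \frac{1}{7} = - \frac{36}{7} \approx -5.1429$)
$K = - \frac{36}{7} \approx -5.1429$
$A{\left(O \right)} = 0$ ($A{\left(O \right)} = \left(3 - -3\right) 0 = \left(3 + 3\right) 0 = 6 \cdot 0 = 0$)
$A{\left(-51 \right)} + 3521 = 0 + 3521 = 3521$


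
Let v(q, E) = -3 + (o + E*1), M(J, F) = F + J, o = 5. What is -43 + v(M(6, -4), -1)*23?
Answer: -20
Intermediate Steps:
v(q, E) = 2 + E (v(q, E) = -3 + (5 + E*1) = -3 + (5 + E) = 2 + E)
-43 + v(M(6, -4), -1)*23 = -43 + (2 - 1)*23 = -43 + 1*23 = -43 + 23 = -20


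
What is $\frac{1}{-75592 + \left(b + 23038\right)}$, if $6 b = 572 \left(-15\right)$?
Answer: $- \frac{1}{53984} \approx -1.8524 \cdot 10^{-5}$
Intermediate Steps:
$b = -1430$ ($b = \frac{572 \left(-15\right)}{6} = \frac{1}{6} \left(-8580\right) = -1430$)
$\frac{1}{-75592 + \left(b + 23038\right)} = \frac{1}{-75592 + \left(-1430 + 23038\right)} = \frac{1}{-75592 + 21608} = \frac{1}{-53984} = - \frac{1}{53984}$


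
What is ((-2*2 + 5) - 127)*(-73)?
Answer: 9198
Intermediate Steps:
((-2*2 + 5) - 127)*(-73) = ((-4 + 5) - 127)*(-73) = (1 - 127)*(-73) = -126*(-73) = 9198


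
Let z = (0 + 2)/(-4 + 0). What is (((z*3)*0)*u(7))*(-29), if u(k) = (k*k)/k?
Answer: 0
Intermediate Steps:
u(k) = k (u(k) = k²/k = k)
z = -½ (z = 2/(-4) = 2*(-¼) = -½ ≈ -0.50000)
(((z*3)*0)*u(7))*(-29) = ((-½*3*0)*7)*(-29) = (-3/2*0*7)*(-29) = (0*7)*(-29) = 0*(-29) = 0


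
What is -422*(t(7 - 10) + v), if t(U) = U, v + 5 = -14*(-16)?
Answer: -91152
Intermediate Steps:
v = 219 (v = -5 - 14*(-16) = -5 + 224 = 219)
-422*(t(7 - 10) + v) = -422*((7 - 10) + 219) = -422*(-3 + 219) = -422*216 = -91152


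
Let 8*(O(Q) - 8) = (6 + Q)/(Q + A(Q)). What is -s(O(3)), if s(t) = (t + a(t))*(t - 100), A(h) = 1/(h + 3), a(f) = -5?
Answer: 1776075/5776 ≈ 307.49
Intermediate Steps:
A(h) = 1/(3 + h)
O(Q) = 8 + (6 + Q)/(8*(Q + 1/(3 + Q))) (O(Q) = 8 + ((6 + Q)/(Q + 1/(3 + Q)))/8 = 8 + (6 + Q)/(8*(Q + 1/(3 + Q))))
s(t) = (-100 + t)*(-5 + t) (s(t) = (t - 5)*(t - 100) = (-5 + t)*(-100 + t) = (-100 + t)*(-5 + t))
-s(O(3)) = -(500 + ((64 + (3 + 3)*(6 + 65*3))/(8*(1 + 3*(3 + 3))))**2 - 105*(64 + (3 + 3)*(6 + 65*3))/(8*(1 + 3*(3 + 3)))) = -(500 + ((64 + 6*(6 + 195))/(8*(1 + 3*6)))**2 - 105*(64 + 6*(6 + 195))/(8*(1 + 3*6))) = -(500 + ((64 + 6*201)/(8*(1 + 18)))**2 - 105*(64 + 6*201)/(8*(1 + 18))) = -(500 + ((1/8)*(64 + 1206)/19)**2 - 105*(64 + 1206)/(8*19)) = -(500 + ((1/8)*(1/19)*1270)**2 - 105*1270/(8*19)) = -(500 + (635/76)**2 - 105*635/76) = -(500 + 403225/5776 - 66675/76) = -1*(-1776075/5776) = 1776075/5776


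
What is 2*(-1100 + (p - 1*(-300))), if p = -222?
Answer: -2044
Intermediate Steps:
2*(-1100 + (p - 1*(-300))) = 2*(-1100 + (-222 - 1*(-300))) = 2*(-1100 + (-222 + 300)) = 2*(-1100 + 78) = 2*(-1022) = -2044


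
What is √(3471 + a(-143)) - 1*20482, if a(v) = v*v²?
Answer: -20482 + 4*I*√182546 ≈ -20482.0 + 1709.0*I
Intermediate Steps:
a(v) = v³
√(3471 + a(-143)) - 1*20482 = √(3471 + (-143)³) - 1*20482 = √(3471 - 2924207) - 20482 = √(-2920736) - 20482 = 4*I*√182546 - 20482 = -20482 + 4*I*√182546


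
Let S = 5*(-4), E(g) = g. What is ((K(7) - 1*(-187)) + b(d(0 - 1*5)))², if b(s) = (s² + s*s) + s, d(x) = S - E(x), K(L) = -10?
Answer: 374544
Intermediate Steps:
S = -20
d(x) = -20 - x
b(s) = s + 2*s² (b(s) = (s² + s²) + s = 2*s² + s = s + 2*s²)
((K(7) - 1*(-187)) + b(d(0 - 1*5)))² = ((-10 - 1*(-187)) + (-20 - (0 - 1*5))*(1 + 2*(-20 - (0 - 1*5))))² = ((-10 + 187) + (-20 - (0 - 5))*(1 + 2*(-20 - (0 - 5))))² = (177 + (-20 - 1*(-5))*(1 + 2*(-20 - 1*(-5))))² = (177 + (-20 + 5)*(1 + 2*(-20 + 5)))² = (177 - 15*(1 + 2*(-15)))² = (177 - 15*(1 - 30))² = (177 - 15*(-29))² = (177 + 435)² = 612² = 374544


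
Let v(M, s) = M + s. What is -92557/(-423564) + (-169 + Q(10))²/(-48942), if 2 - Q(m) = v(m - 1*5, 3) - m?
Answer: -388978067/1151670516 ≈ -0.33775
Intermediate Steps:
Q(m) = 4 (Q(m) = 2 - (((m - 1*5) + 3) - m) = 2 - (((m - 5) + 3) - m) = 2 - (((-5 + m) + 3) - m) = 2 - ((-2 + m) - m) = 2 - 1*(-2) = 2 + 2 = 4)
-92557/(-423564) + (-169 + Q(10))²/(-48942) = -92557/(-423564) + (-169 + 4)²/(-48942) = -92557*(-1/423564) + (-165)²*(-1/48942) = 92557/423564 + 27225*(-1/48942) = 92557/423564 - 3025/5438 = -388978067/1151670516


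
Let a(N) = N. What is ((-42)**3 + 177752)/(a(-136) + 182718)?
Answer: 51832/91291 ≈ 0.56777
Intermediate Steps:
((-42)**3 + 177752)/(a(-136) + 182718) = ((-42)**3 + 177752)/(-136 + 182718) = (-74088 + 177752)/182582 = 103664*(1/182582) = 51832/91291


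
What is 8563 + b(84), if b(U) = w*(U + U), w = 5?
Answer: 9403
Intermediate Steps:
b(U) = 10*U (b(U) = 5*(U + U) = 5*(2*U) = 10*U)
8563 + b(84) = 8563 + 10*84 = 8563 + 840 = 9403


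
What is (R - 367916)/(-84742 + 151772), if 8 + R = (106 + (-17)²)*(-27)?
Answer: -378589/67030 ≈ -5.6481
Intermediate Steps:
R = -10673 (R = -8 + (106 + (-17)²)*(-27) = -8 + (106 + 289)*(-27) = -8 + 395*(-27) = -8 - 10665 = -10673)
(R - 367916)/(-84742 + 151772) = (-10673 - 367916)/(-84742 + 151772) = -378589/67030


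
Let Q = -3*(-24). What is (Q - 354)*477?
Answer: -134514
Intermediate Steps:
Q = 72
(Q - 354)*477 = (72 - 354)*477 = -282*477 = -134514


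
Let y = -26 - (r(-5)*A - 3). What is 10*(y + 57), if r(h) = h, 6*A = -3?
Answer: 315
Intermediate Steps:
A = -1/2 (A = (1/6)*(-3) = -1/2 ≈ -0.50000)
y = -51/2 (y = -26 - (-5*(-1/2) - 3) = -26 - (5/2 - 3) = -26 - 1*(-1/2) = -26 + 1/2 = -51/2 ≈ -25.500)
10*(y + 57) = 10*(-51/2 + 57) = 10*(63/2) = 315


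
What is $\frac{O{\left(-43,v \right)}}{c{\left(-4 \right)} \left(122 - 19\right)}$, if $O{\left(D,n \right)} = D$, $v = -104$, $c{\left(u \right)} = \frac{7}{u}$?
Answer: $\frac{172}{721} \approx 0.23856$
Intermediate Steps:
$\frac{O{\left(-43,v \right)}}{c{\left(-4 \right)} \left(122 - 19\right)} = - \frac{43}{\frac{7}{-4} \left(122 - 19\right)} = - \frac{43}{7 \left(- \frac{1}{4}\right) 103} = - \frac{43}{\left(- \frac{7}{4}\right) 103} = - \frac{43}{- \frac{721}{4}} = \left(-43\right) \left(- \frac{4}{721}\right) = \frac{172}{721}$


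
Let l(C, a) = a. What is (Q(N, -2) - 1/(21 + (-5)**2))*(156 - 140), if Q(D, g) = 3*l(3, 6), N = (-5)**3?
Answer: 6616/23 ≈ 287.65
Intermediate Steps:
N = -125
Q(D, g) = 18 (Q(D, g) = 3*6 = 18)
(Q(N, -2) - 1/(21 + (-5)**2))*(156 - 140) = (18 - 1/(21 + (-5)**2))*(156 - 140) = (18 - 1/(21 + 25))*16 = (18 - 1/46)*16 = (827/46)*16 = 6616/23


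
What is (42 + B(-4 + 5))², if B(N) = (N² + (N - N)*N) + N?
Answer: 1936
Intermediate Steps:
B(N) = N + N² (B(N) = (N² + 0*N) + N = (N² + 0) + N = N² + N = N + N²)
(42 + B(-4 + 5))² = (42 + (-4 + 5)*(1 + (-4 + 5)))² = (42 + 1*(1 + 1))² = (42 + 1*2)² = (42 + 2)² = 44² = 1936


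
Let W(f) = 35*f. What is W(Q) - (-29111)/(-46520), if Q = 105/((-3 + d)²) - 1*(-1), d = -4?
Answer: 5088089/46520 ≈ 109.37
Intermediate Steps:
Q = 22/7 (Q = 105/((-3 - 4)²) - 1*(-1) = 105/((-7)²) + 1 = 105/49 + 1 = 105*(1/49) + 1 = 15/7 + 1 = 22/7 ≈ 3.1429)
W(Q) - (-29111)/(-46520) = 35*(22/7) - (-29111)/(-46520) = 110 - (-29111)*(-1)/46520 = 110 - 1*29111/46520 = 110 - 29111/46520 = 5088089/46520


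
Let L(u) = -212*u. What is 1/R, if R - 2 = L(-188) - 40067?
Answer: -1/209 ≈ -0.0047847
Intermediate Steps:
R = -209 (R = 2 + (-212*(-188) - 40067) = 2 + (39856 - 40067) = 2 - 211 = -209)
1/R = 1/(-209) = -1/209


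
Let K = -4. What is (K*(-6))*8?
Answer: 192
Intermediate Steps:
(K*(-6))*8 = -4*(-6)*8 = 24*8 = 192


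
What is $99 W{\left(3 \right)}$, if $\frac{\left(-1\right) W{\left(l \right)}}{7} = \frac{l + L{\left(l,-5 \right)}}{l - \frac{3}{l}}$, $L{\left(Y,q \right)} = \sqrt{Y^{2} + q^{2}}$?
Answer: $- \frac{2079}{2} - \frac{693 \sqrt{34}}{2} \approx -3059.9$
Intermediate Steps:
$W{\left(l \right)} = - \frac{7 \left(l + \sqrt{25 + l^{2}}\right)}{l - \frac{3}{l}}$ ($W{\left(l \right)} = - 7 \frac{l + \sqrt{l^{2} + \left(-5\right)^{2}}}{l - \frac{3}{l}} = - 7 \frac{l + \sqrt{l^{2} + 25}}{l - \frac{3}{l}} = - 7 \frac{l + \sqrt{25 + l^{2}}}{l - \frac{3}{l}} = - \frac{7 \left(l + \sqrt{25 + l^{2}}\right)}{l - \frac{3}{l}}$)
$99 W{\left(3 \right)} = 99 \left(\left(-7\right) 3 \frac{1}{-3 + 3^{2}} \left(3 + \sqrt{25 + 3^{2}}\right)\right) = 99 \left(\left(-7\right) 3 \frac{1}{-3 + 9} \left(3 + \sqrt{25 + 9}\right)\right) = 99 \left(\left(-7\right) 3 \cdot \frac{1}{6} \left(3 + \sqrt{34}\right)\right) = 99 \left(- \frac{21}{2} - \frac{7 \sqrt{34}}{2}\right) = - \frac{2079}{2} - \frac{693 \sqrt{34}}{2}$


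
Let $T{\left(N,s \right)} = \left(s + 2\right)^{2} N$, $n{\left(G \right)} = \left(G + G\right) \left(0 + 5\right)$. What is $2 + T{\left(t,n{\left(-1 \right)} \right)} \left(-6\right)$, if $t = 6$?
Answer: $-2302$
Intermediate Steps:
$n{\left(G \right)} = 10 G$ ($n{\left(G \right)} = 2 G 5 = 10 G$)
$T{\left(N,s \right)} = N \left(2 + s\right)^{2}$ ($T{\left(N,s \right)} = \left(2 + s\right)^{2} N = N \left(2 + s\right)^{2}$)
$2 + T{\left(t,n{\left(-1 \right)} \right)} \left(-6\right) = 2 + 6 \left(2 + 10 \left(-1\right)\right)^{2} \left(-6\right) = 2 + 6 \left(2 - 10\right)^{2} \left(-6\right) = 2 + 6 \left(-8\right)^{2} \left(-6\right) = 2 + 6 \cdot 64 \left(-6\right) = 2 + 384 \left(-6\right) = 2 - 2304 = -2302$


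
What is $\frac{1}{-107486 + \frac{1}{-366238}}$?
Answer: $- \frac{366238}{39365457669} \approx -9.3035 \cdot 10^{-6}$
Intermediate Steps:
$\frac{1}{-107486 + \frac{1}{-366238}} = \frac{1}{-107486 - \frac{1}{366238}} = \frac{1}{- \frac{39365457669}{366238}} = - \frac{366238}{39365457669}$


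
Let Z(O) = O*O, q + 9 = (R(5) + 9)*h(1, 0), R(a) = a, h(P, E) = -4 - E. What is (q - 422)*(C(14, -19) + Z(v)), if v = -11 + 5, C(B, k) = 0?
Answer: -17532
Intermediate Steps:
v = -6
q = -65 (q = -9 + (5 + 9)*(-4 - 1*0) = -9 + 14*(-4 + 0) = -9 + 14*(-4) = -9 - 56 = -65)
Z(O) = O²
(q - 422)*(C(14, -19) + Z(v)) = (-65 - 422)*(0 + (-6)²) = -487*(0 + 36) = -487*36 = -17532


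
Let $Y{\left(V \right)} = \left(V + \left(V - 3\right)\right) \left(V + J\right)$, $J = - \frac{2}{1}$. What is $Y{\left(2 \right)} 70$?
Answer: $0$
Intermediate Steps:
$J = -2$ ($J = \left(-2\right) 1 = -2$)
$Y{\left(V \right)} = \left(-3 + 2 V\right) \left(-2 + V\right)$ ($Y{\left(V \right)} = \left(V + \left(V - 3\right)\right) \left(V - 2\right) = \left(V + \left(V - 3\right)\right) \left(-2 + V\right) = \left(V + \left(-3 + V\right)\right) \left(-2 + V\right) = \left(-3 + 2 V\right) \left(-2 + V\right)$)
$Y{\left(2 \right)} 70 = \left(6 - 14 + 2 \cdot 2^{2}\right) 70 = \left(6 - 14 + 2 \cdot 4\right) 70 = \left(6 - 14 + 8\right) 70 = 0 \cdot 70 = 0$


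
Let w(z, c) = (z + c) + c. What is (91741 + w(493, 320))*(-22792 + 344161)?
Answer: 29846824506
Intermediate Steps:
w(z, c) = z + 2*c (w(z, c) = (c + z) + c = z + 2*c)
(91741 + w(493, 320))*(-22792 + 344161) = (91741 + (493 + 2*320))*(-22792 + 344161) = (91741 + (493 + 640))*321369 = (91741 + 1133)*321369 = 92874*321369 = 29846824506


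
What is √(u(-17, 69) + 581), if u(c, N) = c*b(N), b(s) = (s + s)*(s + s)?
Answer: I*√323167 ≈ 568.48*I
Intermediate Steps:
b(s) = 4*s² (b(s) = (2*s)*(2*s) = 4*s²)
u(c, N) = 4*c*N² (u(c, N) = c*(4*N²) = 4*c*N²)
√(u(-17, 69) + 581) = √(4*(-17)*69² + 581) = √(4*(-17)*4761 + 581) = √(-323748 + 581) = √(-323167) = I*√323167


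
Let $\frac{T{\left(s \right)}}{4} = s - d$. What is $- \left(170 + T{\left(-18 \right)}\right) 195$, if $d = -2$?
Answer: $-20670$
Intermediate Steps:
$T{\left(s \right)} = 8 + 4 s$ ($T{\left(s \right)} = 4 \left(s - -2\right) = 4 \left(s + 2\right) = 4 \left(2 + s\right) = 8 + 4 s$)
$- \left(170 + T{\left(-18 \right)}\right) 195 = - \left(170 + \left(8 + 4 \left(-18\right)\right)\right) 195 = - \left(170 + \left(8 - 72\right)\right) 195 = - \left(170 - 64\right) 195 = - 106 \cdot 195 = \left(-1\right) 20670 = -20670$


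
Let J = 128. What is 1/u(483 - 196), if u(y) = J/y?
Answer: 287/128 ≈ 2.2422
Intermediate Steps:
u(y) = 128/y
1/u(483 - 196) = 1/(128/(483 - 196)) = 1/(128/287) = 287/128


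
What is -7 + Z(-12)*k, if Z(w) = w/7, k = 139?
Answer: -1717/7 ≈ -245.29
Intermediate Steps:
Z(w) = w/7 (Z(w) = w*(⅐) = w/7)
-7 + Z(-12)*k = -7 + ((⅐)*(-12))*139 = -7 - 12/7*139 = -7 - 1668/7 = -1717/7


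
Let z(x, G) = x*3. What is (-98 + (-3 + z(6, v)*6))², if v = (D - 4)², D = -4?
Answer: 49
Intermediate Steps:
v = 64 (v = (-4 - 4)² = (-8)² = 64)
z(x, G) = 3*x
(-98 + (-3 + z(6, v)*6))² = (-98 + (-3 + (3*6)*6))² = (-98 + (-3 + 18*6))² = (-98 + (-3 + 108))² = (-98 + 105)² = 7² = 49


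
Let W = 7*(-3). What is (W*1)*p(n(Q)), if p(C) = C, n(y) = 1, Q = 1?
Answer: -21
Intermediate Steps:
W = -21
(W*1)*p(n(Q)) = -21*1*1 = -21*1 = -21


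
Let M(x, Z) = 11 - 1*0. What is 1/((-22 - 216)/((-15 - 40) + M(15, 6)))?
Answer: 22/119 ≈ 0.18487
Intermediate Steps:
M(x, Z) = 11 (M(x, Z) = 11 + 0 = 11)
1/((-22 - 216)/((-15 - 40) + M(15, 6))) = 1/((-22 - 216)/((-15 - 40) + 11)) = 1/(-238/(-55 + 11)) = 1/(-238/(-44)) = 1/(-238*(-1/44)) = 1/(119/22) = 22/119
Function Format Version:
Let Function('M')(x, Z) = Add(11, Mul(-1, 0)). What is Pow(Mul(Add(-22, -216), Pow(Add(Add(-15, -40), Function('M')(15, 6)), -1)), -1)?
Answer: Rational(22, 119) ≈ 0.18487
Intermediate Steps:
Function('M')(x, Z) = 11 (Function('M')(x, Z) = Add(11, 0) = 11)
Pow(Mul(Add(-22, -216), Pow(Add(Add(-15, -40), Function('M')(15, 6)), -1)), -1) = Pow(Mul(Add(-22, -216), Pow(Add(Add(-15, -40), 11), -1)), -1) = Pow(Mul(-238, Pow(Add(-55, 11), -1)), -1) = Pow(Mul(-238, Pow(-44, -1)), -1) = Pow(Mul(-238, Rational(-1, 44)), -1) = Pow(Rational(119, 22), -1) = Rational(22, 119)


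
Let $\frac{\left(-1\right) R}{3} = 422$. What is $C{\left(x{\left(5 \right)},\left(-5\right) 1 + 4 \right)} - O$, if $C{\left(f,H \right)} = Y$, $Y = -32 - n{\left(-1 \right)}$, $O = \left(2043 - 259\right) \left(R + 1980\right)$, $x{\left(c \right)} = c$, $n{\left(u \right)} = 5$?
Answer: $-1273813$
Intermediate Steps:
$R = -1266$ ($R = \left(-3\right) 422 = -1266$)
$O = 1273776$ ($O = \left(2043 - 259\right) \left(-1266 + 1980\right) = 1784 \cdot 714 = 1273776$)
$Y = -37$ ($Y = -32 - 5 = -37$)
$C{\left(f,H \right)} = -37$
$C{\left(x{\left(5 \right)},\left(-5\right) 1 + 4 \right)} - O = -37 - 1273776 = -1273813$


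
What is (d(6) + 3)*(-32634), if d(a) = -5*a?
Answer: 881118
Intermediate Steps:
(d(6) + 3)*(-32634) = (-5*6 + 3)*(-32634) = (-30 + 3)*(-32634) = -27*(-32634) = 881118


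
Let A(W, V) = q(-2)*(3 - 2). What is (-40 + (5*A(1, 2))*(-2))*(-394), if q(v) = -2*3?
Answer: -7880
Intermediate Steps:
q(v) = -6
A(W, V) = -6 (A(W, V) = -6*(3 - 2) = -6*1 = -6)
(-40 + (5*A(1, 2))*(-2))*(-394) = (-40 + (5*(-6))*(-2))*(-394) = (-40 - 30*(-2))*(-394) = (-40 + 60)*(-394) = 20*(-394) = -7880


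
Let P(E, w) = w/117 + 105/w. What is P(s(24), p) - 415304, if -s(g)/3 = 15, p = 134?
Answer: -6511105871/15678 ≈ -4.1530e+5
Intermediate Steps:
s(g) = -45 (s(g) = -3*15 = -45)
P(E, w) = 105/w + w/117 (P(E, w) = w*(1/117) + 105/w = w/117 + 105/w = 105/w + w/117)
P(s(24), p) - 415304 = (105/134 + (1/117)*134) - 415304 = (105*(1/134) + 134/117) - 415304 = (105/134 + 134/117) - 415304 = 30241/15678 - 415304 = -6511105871/15678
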